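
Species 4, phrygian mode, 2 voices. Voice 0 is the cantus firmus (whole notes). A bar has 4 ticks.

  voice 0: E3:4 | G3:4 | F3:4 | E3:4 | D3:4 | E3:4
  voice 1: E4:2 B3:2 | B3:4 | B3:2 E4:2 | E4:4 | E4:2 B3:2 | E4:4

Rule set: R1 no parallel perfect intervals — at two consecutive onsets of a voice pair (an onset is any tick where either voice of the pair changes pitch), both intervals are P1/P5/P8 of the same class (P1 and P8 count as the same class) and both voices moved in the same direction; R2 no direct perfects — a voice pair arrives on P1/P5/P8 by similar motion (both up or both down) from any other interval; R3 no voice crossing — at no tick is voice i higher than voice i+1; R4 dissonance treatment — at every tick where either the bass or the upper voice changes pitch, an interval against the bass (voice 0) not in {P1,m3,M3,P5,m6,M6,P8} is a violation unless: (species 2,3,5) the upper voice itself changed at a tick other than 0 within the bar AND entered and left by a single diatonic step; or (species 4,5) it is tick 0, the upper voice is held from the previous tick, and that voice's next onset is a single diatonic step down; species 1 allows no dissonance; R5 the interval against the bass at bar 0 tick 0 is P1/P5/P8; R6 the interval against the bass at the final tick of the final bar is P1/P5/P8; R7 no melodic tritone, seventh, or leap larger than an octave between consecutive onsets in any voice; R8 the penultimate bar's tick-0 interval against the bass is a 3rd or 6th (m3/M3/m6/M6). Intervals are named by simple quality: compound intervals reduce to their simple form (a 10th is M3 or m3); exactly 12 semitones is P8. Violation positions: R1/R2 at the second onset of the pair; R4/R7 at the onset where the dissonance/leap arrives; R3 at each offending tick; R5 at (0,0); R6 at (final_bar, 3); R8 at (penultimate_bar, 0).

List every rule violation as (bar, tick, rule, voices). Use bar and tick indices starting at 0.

bar 0: v0=E3 v1=E4 downbeat P8
bar 1: v0=G3 v1=B3 downbeat M3
bar 2: v0=F3 v1=B3 downbeat TT
bar 3: v0=E3 v1=E4 downbeat P8
bar 4: v0=D3 v1=E4 downbeat M2
bar 5: v0=E3 v1=E4 downbeat P8
  -> R4 @ bar 2 tick 0 v(0, 1): F3/B3 TT untreated
  -> R4 @ bar 2 tick 2 v(0, 1): F3/E4 M7 untreated
  -> R4 @ bar 4 tick 0 v(0, 1): D3/E4 M2 untreated
  -> R8 @ bar 4 tick 0 v(0, 1): penult M2 not 3rd/6th
  -> R2 @ bar 5 tick 0 v(0, 1): D3/B3 M6 -> E3/E4 P8 similar

(2, 0, R4, (0, 1))
(2, 2, R4, (0, 1))
(4, 0, R4, (0, 1))
(4, 0, R8, (0, 1))
(5, 0, R2, (0, 1))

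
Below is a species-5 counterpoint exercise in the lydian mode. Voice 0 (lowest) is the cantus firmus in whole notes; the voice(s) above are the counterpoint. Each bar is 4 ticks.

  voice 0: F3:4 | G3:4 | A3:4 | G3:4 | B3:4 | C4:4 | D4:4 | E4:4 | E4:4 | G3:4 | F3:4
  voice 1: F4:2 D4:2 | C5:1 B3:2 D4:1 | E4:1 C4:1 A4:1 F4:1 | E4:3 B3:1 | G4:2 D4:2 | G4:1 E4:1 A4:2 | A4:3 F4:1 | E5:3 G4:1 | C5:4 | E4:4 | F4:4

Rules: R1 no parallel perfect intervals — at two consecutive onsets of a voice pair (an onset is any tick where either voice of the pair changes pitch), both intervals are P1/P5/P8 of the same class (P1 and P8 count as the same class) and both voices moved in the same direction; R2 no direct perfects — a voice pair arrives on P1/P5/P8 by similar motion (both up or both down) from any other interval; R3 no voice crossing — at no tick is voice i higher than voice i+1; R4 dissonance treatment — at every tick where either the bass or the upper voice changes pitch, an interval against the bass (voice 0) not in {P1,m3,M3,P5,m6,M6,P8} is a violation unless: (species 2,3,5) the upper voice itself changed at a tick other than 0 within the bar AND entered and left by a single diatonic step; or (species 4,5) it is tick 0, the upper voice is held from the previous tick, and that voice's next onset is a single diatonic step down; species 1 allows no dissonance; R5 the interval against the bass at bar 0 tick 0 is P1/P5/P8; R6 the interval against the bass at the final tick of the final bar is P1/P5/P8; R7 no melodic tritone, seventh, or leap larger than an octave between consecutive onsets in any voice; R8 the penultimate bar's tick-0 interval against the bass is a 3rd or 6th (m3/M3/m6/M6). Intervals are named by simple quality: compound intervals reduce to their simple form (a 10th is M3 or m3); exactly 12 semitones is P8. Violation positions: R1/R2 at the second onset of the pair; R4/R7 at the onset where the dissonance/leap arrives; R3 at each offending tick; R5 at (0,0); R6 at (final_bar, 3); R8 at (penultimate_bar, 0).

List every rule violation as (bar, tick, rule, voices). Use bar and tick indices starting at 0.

(1, 0, R4, (0, 1))
(1, 0, R7, (1,))
(1, 1, R7, (1,))
(2, 0, R1, (0, 1))
(5, 0, R2, (0, 1))
(7, 0, R2, (0, 1))
(7, 0, R7, (1,))

bar 0: v0=F3 v1=F4 downbeat P8
bar 1: v0=G3 v1=C5 downbeat P4
bar 2: v0=A3 v1=E4 downbeat P5
bar 3: v0=G3 v1=E4 downbeat M6
bar 4: v0=B3 v1=G4 downbeat m6
bar 5: v0=C4 v1=G4 downbeat P5
bar 6: v0=D4 v1=A4 downbeat P5
bar 7: v0=E4 v1=E5 downbeat P8
bar 8: v0=E4 v1=C5 downbeat m6
bar 9: v0=G3 v1=E4 downbeat M6
bar 10: v0=F3 v1=F4 downbeat P8
  -> R4 @ bar 1 tick 0 v(0, 1): G3/C5 P4 untreated
  -> R7 @ bar 1 tick 0 v(1,): D4->C5 leap 10st
  -> R7 @ bar 1 tick 1 v(1,): C5->B3 leap 13st
  -> R1 @ bar 2 tick 0 v(0, 1): G3/D4 P5 -> A3/E4 P5 similar
  -> R2 @ bar 5 tick 0 v(0, 1): B3/D4 m3 -> C4/G4 P5 similar
  -> R2 @ bar 7 tick 0 v(0, 1): D4/F4 m3 -> E4/E5 P8 similar
  -> R7 @ bar 7 tick 0 v(1,): F4->E5 leap 11st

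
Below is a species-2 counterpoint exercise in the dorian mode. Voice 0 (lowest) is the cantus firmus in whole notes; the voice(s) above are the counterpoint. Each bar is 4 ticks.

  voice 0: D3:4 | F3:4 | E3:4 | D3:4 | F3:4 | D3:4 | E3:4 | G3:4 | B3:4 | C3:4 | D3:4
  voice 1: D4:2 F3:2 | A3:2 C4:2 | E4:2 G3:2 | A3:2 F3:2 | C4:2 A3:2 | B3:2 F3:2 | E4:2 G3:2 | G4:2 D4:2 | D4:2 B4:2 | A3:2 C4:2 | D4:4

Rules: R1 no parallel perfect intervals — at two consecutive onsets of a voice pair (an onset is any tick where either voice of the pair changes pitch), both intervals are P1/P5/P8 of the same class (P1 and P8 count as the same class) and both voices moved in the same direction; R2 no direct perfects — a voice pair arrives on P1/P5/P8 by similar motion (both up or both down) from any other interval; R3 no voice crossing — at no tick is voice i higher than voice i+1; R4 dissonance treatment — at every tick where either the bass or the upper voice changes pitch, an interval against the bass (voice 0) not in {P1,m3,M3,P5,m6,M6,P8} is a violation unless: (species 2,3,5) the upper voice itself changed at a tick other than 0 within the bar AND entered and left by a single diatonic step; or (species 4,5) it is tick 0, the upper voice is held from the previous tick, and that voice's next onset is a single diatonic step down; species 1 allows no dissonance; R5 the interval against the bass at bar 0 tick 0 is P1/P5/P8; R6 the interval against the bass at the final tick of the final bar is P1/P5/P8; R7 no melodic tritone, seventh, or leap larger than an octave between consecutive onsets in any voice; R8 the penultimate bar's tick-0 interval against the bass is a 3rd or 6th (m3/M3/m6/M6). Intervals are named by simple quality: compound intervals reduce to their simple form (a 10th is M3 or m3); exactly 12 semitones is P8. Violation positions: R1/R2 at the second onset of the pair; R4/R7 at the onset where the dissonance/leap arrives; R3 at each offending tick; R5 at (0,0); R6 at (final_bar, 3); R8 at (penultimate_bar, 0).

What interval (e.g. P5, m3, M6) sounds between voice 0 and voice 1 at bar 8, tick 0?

voice 0=B3 voice 1=D4 -> m3

m3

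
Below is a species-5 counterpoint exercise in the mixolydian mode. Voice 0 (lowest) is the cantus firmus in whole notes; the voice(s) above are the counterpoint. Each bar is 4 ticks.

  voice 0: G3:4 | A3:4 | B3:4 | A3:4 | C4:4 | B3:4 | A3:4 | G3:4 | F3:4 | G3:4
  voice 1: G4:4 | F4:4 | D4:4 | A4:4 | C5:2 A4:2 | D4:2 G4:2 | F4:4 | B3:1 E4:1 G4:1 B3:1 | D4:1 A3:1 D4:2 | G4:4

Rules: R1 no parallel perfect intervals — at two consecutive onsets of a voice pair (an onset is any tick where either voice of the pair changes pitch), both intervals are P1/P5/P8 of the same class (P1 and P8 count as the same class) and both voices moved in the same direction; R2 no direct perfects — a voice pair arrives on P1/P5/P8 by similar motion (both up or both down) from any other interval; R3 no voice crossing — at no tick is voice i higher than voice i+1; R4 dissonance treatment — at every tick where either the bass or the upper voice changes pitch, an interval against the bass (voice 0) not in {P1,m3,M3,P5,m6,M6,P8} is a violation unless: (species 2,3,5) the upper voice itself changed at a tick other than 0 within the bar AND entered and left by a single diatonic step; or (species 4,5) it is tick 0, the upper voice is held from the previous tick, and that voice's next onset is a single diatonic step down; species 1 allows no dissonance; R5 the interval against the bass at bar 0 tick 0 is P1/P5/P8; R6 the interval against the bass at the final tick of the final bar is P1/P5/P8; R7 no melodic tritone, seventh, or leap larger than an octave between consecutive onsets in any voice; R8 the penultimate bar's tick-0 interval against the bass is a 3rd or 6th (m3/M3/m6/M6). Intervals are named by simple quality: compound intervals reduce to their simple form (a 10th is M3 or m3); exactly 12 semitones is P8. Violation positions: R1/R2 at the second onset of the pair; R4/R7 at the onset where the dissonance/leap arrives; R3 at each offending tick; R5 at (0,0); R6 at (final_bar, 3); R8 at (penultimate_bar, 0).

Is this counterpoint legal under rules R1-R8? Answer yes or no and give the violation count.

bar 0: v0=G3 v1=G4 (P8)
bar 1: v0=A3 v1=F4 (m6)
bar 2: v0=B3 v1=D4 (m3)
bar 3: v0=A3 v1=A4 (P8)
bar 4: v0=C4 v1=C5 (P8)
bar 5: v0=B3 v1=D4 (m3)
bar 6: v0=A3 v1=F4 (m6)
bar 7: v0=G3 v1=B3 (M3)
bar 8: v0=F3 v1=D4 (M6)
bar 9: v0=G3 v1=G4 (P8)
  R1 @ bar4.0: A3/A4 P8 -> C4/C5 P8 similar
  R7 @ bar7.0: F4->B3 leap 6st
  R2 @ bar9.0: F3/D4 M6 -> G3/G4 P8 similar

No (3 violations)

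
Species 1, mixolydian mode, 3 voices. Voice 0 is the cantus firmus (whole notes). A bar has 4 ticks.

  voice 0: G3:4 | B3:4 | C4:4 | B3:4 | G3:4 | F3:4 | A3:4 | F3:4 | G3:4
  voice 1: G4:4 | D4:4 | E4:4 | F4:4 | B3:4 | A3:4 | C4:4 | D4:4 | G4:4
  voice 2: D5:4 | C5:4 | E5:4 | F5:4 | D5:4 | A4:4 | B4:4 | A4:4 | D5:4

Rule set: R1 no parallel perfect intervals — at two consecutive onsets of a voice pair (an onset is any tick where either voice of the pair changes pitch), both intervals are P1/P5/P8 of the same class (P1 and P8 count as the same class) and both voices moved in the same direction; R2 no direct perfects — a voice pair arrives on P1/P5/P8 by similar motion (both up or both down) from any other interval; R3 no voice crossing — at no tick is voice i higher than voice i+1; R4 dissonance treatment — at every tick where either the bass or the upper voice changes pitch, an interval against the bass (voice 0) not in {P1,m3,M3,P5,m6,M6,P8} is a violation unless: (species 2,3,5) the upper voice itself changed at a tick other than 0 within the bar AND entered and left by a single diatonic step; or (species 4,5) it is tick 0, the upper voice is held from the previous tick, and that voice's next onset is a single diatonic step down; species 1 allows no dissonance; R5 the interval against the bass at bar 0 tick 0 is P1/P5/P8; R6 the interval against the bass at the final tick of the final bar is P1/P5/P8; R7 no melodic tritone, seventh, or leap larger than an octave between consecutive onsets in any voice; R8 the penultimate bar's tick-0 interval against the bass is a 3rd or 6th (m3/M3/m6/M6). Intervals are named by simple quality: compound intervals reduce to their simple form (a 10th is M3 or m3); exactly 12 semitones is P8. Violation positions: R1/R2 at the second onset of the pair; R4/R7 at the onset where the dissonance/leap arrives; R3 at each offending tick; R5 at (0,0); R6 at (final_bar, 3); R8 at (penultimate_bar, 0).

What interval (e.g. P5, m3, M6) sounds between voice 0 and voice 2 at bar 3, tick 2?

TT

voice 0=B3 voice 2=F5 -> TT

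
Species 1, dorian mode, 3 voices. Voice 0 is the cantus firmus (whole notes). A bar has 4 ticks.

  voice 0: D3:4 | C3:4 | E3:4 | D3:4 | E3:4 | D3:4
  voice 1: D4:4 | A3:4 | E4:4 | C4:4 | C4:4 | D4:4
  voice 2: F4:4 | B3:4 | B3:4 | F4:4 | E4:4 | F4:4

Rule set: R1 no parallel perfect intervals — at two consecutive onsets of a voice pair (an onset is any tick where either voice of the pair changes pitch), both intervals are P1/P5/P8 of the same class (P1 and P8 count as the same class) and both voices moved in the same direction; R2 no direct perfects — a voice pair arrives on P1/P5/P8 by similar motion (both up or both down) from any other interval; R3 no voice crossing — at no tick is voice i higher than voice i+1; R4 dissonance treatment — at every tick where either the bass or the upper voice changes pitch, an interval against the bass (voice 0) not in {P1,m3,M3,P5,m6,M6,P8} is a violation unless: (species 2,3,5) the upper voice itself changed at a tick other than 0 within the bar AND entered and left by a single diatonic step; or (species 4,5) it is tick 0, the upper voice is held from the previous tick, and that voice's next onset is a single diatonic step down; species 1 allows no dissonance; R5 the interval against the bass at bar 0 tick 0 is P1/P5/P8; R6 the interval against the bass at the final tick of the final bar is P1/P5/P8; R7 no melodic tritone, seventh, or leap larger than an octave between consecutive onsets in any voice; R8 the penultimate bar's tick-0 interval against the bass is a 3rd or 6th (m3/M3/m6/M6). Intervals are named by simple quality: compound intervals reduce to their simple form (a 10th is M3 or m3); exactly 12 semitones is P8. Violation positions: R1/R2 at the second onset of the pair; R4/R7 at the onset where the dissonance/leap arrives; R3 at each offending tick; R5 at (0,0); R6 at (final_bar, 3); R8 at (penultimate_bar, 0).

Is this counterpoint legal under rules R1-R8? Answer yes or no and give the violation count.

No (12 violations)

bar 0: v0=D3 v1=D4 v2=F4 (m3)
bar 1: v0=C3 v1=A3 v2=B3 (M7)
bar 2: v0=E3 v1=E4 v2=B3 (P5)
bar 3: v0=D3 v1=C4 v2=F4 (m3)
bar 4: v0=E3 v1=C4 v2=E4 (P8)
bar 5: v0=D3 v1=D4 v2=F4 (m3)
  R5 @ bar0.0: opens on m3
  R4 @ bar1.0: C3/B3 M7 untreated
  R7 @ bar1.0: F4->B3 leap 6st
  R2 @ bar2.0: C3/A3 M6 -> E3/E4 P8 similar
  R3 @ bar2.0: E4 above B3
  R3 @ bar2.1: E4 above B3
  R3 @ bar2.2: E4 above B3
  R3 @ bar2.3: E4 above B3
  R4 @ bar3.0: D3/C4 m7 untreated
  R7 @ bar3.0: B3->F4 leap 6st
  R8 @ bar4.0: penult P8 not 3rd/6th
  R6 @ bar5.3: closes on m3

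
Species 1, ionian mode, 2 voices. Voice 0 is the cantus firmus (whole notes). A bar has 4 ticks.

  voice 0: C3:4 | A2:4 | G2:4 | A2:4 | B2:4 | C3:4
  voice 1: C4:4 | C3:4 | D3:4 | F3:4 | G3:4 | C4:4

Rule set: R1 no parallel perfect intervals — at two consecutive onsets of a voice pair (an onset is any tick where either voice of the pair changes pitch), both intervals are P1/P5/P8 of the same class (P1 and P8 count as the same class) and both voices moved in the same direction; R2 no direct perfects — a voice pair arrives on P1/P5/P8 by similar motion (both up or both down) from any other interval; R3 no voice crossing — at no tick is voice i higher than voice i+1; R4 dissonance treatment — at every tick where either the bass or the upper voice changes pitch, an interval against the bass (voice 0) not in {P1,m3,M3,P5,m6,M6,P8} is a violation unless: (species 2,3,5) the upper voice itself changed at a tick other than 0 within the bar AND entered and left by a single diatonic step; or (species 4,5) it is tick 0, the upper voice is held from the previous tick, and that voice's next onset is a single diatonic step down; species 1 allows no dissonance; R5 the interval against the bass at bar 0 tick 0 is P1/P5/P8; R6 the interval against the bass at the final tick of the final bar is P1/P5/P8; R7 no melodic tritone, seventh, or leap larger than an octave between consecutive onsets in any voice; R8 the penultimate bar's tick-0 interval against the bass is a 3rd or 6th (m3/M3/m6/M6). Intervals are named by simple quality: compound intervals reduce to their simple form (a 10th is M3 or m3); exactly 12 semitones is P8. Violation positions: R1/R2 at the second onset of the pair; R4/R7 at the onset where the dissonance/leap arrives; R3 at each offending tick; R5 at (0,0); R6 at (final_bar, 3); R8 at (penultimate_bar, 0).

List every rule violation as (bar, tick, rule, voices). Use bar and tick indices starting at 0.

(5, 0, R2, (0, 1))

bar 0: v0=C3 v1=C4 downbeat P8
bar 1: v0=A2 v1=C3 downbeat m3
bar 2: v0=G2 v1=D3 downbeat P5
bar 3: v0=A2 v1=F3 downbeat m6
bar 4: v0=B2 v1=G3 downbeat m6
bar 5: v0=C3 v1=C4 downbeat P8
  -> R2 @ bar 5 tick 0 v(0, 1): B2/G3 m6 -> C3/C4 P8 similar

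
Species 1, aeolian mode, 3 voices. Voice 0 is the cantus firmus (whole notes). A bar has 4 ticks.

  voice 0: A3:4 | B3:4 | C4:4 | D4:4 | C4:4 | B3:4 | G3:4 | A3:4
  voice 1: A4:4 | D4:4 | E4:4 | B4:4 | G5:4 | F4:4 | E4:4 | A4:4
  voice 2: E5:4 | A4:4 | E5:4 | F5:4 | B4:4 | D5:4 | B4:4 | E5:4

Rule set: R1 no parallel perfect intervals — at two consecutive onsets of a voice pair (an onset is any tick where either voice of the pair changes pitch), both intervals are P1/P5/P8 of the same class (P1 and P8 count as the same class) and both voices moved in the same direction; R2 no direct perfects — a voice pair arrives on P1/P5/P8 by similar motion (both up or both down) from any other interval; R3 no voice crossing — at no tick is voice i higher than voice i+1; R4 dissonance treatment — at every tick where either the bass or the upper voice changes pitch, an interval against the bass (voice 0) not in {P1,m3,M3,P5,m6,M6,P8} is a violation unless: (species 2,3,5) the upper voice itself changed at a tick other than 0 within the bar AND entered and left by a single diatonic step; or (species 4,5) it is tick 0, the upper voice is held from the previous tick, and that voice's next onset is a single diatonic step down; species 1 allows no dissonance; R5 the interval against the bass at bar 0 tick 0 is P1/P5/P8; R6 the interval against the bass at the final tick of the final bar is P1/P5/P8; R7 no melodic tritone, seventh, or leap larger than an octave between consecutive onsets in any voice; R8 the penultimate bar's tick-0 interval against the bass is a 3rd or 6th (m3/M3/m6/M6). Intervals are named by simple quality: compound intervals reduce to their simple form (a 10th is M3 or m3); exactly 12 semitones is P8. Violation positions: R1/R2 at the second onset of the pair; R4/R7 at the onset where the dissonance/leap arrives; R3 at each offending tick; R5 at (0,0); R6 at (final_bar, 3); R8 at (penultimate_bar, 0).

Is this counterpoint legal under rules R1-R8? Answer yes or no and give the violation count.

No (15 violations)

bar 0: v0=A3 v1=A4 v2=E5 (P5)
bar 1: v0=B3 v1=D4 v2=A4 (m7)
bar 2: v0=C4 v1=E4 v2=E5 (M3)
bar 3: v0=D4 v1=B4 v2=F5 (m3)
bar 4: v0=C4 v1=G5 v2=B4 (M7)
bar 5: v0=B3 v1=F4 v2=D5 (m3)
bar 6: v0=G3 v1=E4 v2=B4 (M3)
bar 7: v0=A3 v1=A4 v2=E5 (P5)
  R1 @ bar1.0: A4/E5 P5 -> D4/A4 P5 similar
  R4 @ bar1.0: B3/A4 m7 untreated
  R2 @ bar2.0: D4/A4 P5 -> E4/E5 P8 similar
  R3 @ bar4.0: G5 above B4
  R4 @ bar4.0: C4/B4 M7 untreated
  R7 @ bar4.0: F5->B4 leap 6st
  R3 @ bar4.1: G5 above B4
  R3 @ bar4.2: G5 above B4
  R3 @ bar4.3: G5 above B4
  R4 @ bar5.0: B3/F4 TT untreated
  R7 @ bar5.0: G5->F4 leap 14st
  R2 @ bar6.0: F4/D5 M6 -> E4/B4 P5 similar
  R1 @ bar7.0: E4/B4 P5 -> A4/E5 P5 similar
  R2 @ bar7.0: G3/E4 M6 -> A3/A4 P8 similar
  R2 @ bar7.0: G3/B4 M3 -> A3/E5 P5 similar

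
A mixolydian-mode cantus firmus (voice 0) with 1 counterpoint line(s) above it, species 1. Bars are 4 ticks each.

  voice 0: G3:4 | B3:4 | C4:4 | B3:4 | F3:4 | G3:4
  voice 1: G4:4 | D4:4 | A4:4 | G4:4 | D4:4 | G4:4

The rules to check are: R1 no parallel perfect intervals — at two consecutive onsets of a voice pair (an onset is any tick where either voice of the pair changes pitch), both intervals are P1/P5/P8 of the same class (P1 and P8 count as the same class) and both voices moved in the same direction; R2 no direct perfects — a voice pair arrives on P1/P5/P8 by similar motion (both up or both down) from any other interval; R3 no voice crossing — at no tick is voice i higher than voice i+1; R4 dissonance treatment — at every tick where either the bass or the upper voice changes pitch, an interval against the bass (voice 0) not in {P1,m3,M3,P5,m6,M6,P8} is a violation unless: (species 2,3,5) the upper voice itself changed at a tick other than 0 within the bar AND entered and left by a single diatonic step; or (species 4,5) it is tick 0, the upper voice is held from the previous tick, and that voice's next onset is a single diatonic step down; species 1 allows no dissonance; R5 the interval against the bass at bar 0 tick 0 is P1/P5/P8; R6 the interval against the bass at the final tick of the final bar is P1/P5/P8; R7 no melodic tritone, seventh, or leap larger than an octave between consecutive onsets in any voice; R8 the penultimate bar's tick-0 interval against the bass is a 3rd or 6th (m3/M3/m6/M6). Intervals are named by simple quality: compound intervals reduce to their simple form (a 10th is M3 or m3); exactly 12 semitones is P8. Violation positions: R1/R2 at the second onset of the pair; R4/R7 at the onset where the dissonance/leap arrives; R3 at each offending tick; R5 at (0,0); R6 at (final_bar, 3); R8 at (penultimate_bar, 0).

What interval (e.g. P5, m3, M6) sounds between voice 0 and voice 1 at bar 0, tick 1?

P8

voice 0=G3 voice 1=G4 -> P8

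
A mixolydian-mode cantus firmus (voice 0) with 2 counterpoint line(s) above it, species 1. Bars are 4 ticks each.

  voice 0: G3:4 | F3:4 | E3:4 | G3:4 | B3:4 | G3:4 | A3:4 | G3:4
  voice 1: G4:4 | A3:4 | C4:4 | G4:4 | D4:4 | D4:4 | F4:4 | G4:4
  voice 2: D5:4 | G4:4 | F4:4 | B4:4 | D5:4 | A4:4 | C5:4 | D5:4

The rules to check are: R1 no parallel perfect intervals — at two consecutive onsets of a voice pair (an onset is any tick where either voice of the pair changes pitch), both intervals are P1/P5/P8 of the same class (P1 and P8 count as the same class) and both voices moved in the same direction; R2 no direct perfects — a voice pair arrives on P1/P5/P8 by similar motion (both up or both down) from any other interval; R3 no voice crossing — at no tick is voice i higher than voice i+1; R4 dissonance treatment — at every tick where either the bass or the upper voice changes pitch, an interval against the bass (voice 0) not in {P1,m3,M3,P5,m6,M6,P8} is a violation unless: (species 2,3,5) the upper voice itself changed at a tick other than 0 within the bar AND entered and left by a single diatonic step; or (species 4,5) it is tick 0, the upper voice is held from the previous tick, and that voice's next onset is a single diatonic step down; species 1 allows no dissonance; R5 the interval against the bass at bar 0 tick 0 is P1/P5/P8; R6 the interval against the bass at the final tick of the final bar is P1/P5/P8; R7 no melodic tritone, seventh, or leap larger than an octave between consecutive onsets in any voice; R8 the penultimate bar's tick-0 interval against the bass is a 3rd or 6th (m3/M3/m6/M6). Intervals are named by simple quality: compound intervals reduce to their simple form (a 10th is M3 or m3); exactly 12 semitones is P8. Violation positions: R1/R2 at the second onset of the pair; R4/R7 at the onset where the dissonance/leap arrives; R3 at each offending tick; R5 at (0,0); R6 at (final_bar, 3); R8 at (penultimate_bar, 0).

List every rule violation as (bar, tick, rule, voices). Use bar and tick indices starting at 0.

bar 0: v0=G3 v1=G4 v2=D5 downbeat P5
bar 1: v0=F3 v1=A3 v2=G4 downbeat M2
bar 2: v0=E3 v1=C4 v2=F4 downbeat m2
bar 3: v0=G3 v1=G4 v2=B4 downbeat M3
bar 4: v0=B3 v1=D4 v2=D5 downbeat m3
bar 5: v0=G3 v1=D4 v2=A4 downbeat M2
bar 6: v0=A3 v1=F4 v2=C5 downbeat m3
bar 7: v0=G3 v1=G4 v2=D5 downbeat P5
  -> R4 @ bar 1 tick 0 v(0, 2): F3/G4 M2 untreated
  -> R7 @ bar 1 tick 0 v(1,): G4->A3 leap 10st
  -> R4 @ bar 2 tick 0 v(0, 2): E3/F4 m2 untreated
  -> R2 @ bar 3 tick 0 v(0, 1): E3/C4 m6 -> G3/G4 P8 similar
  -> R7 @ bar 3 tick 0 v(2,): F4->B4 leap 6st
  -> R4 @ bar 5 tick 0 v(0, 2): G3/A4 M2 untreated
  -> R1 @ bar 6 tick 0 v(1, 2): D4/A4 P5 -> F4/C5 P5 similar
  -> R1 @ bar 7 tick 0 v(1, 2): F4/C5 P5 -> G4/D5 P5 similar

(1, 0, R4, (0, 2))
(1, 0, R7, (1,))
(2, 0, R4, (0, 2))
(3, 0, R2, (0, 1))
(3, 0, R7, (2,))
(5, 0, R4, (0, 2))
(6, 0, R1, (1, 2))
(7, 0, R1, (1, 2))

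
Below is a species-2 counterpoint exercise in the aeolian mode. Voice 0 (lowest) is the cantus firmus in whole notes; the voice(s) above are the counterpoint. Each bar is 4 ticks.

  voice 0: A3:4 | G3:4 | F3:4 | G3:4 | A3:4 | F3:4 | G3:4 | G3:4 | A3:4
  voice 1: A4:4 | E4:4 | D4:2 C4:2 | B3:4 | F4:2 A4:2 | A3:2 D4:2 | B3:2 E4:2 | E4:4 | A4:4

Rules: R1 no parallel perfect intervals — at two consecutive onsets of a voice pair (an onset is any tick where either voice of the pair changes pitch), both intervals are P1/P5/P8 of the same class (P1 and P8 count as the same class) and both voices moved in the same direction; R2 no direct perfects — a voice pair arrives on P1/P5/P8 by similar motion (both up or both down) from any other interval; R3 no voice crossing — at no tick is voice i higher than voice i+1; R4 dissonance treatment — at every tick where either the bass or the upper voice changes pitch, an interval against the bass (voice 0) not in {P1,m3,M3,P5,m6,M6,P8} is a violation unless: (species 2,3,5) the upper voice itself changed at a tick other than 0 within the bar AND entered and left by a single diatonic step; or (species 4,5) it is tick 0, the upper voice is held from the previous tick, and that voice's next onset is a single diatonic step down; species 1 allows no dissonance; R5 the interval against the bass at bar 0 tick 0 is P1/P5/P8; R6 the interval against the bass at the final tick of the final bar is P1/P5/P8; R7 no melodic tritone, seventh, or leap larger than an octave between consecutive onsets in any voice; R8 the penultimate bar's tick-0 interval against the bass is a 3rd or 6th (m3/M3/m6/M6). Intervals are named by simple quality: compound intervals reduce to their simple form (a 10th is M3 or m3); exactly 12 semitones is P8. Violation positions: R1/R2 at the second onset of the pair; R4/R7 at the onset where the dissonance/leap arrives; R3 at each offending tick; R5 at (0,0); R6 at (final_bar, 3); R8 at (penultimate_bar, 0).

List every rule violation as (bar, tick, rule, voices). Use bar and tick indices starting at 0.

bar 0: v0=A3 v1=A4 downbeat P8
bar 1: v0=G3 v1=E4 downbeat M6
bar 2: v0=F3 v1=D4 downbeat M6
bar 3: v0=G3 v1=B3 downbeat M3
bar 4: v0=A3 v1=F4 downbeat m6
bar 5: v0=F3 v1=A3 downbeat M3
bar 6: v0=G3 v1=B3 downbeat M3
bar 7: v0=G3 v1=E4 downbeat M6
bar 8: v0=A3 v1=A4 downbeat P8
  -> R7 @ bar 4 tick 0 v(1,): B3->F4 leap 6st
  -> R2 @ bar 8 tick 0 v(0, 1): G3/E4 M6 -> A3/A4 P8 similar

(4, 0, R7, (1,))
(8, 0, R2, (0, 1))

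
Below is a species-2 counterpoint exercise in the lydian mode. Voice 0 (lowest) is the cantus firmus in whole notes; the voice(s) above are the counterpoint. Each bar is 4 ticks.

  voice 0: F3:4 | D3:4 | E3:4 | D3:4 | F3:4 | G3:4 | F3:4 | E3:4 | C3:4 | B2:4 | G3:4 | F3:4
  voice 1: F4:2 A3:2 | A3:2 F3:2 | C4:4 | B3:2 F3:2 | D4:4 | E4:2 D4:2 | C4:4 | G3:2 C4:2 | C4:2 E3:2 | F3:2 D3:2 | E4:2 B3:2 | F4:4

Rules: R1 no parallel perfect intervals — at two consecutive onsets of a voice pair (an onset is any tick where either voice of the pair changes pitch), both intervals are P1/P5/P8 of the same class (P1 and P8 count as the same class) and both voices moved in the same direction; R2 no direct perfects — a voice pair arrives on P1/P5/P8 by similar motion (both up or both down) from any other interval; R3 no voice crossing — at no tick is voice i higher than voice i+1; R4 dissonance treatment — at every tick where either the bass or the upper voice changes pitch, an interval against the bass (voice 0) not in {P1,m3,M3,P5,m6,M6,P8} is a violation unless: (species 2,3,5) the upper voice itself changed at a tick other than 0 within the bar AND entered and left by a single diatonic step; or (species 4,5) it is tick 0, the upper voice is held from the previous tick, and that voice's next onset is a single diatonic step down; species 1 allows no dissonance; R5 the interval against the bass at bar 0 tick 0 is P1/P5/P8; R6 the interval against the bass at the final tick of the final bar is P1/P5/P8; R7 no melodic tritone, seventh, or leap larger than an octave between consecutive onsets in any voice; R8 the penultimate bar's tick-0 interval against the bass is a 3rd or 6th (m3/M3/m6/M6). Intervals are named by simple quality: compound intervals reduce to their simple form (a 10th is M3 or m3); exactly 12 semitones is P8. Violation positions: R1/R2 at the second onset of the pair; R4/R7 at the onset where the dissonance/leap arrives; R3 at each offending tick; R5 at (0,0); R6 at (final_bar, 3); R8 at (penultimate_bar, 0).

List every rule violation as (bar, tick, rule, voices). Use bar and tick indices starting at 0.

(3, 2, R7, (1,))
(6, 0, R1, (0, 1))
(9, 0, R4, (0, 1))
(10, 0, R7, (1,))
(11, 0, R7, (1,))

bar 0: v0=F3 v1=F4 downbeat P8
bar 1: v0=D3 v1=A3 downbeat P5
bar 2: v0=E3 v1=C4 downbeat m6
bar 3: v0=D3 v1=B3 downbeat M6
bar 4: v0=F3 v1=D4 downbeat M6
bar 5: v0=G3 v1=E4 downbeat M6
bar 6: v0=F3 v1=C4 downbeat P5
bar 7: v0=E3 v1=G3 downbeat m3
bar 8: v0=C3 v1=C4 downbeat P8
bar 9: v0=B2 v1=F3 downbeat TT
bar 10: v0=G3 v1=E4 downbeat M6
bar 11: v0=F3 v1=F4 downbeat P8
  -> R7 @ bar 3 tick 2 v(1,): B3->F3 leap 6st
  -> R1 @ bar 6 tick 0 v(0, 1): G3/D4 P5 -> F3/C4 P5 similar
  -> R4 @ bar 9 tick 0 v(0, 1): B2/F3 TT untreated
  -> R7 @ bar 10 tick 0 v(1,): D3->E4 leap 14st
  -> R7 @ bar 11 tick 0 v(1,): B3->F4 leap 6st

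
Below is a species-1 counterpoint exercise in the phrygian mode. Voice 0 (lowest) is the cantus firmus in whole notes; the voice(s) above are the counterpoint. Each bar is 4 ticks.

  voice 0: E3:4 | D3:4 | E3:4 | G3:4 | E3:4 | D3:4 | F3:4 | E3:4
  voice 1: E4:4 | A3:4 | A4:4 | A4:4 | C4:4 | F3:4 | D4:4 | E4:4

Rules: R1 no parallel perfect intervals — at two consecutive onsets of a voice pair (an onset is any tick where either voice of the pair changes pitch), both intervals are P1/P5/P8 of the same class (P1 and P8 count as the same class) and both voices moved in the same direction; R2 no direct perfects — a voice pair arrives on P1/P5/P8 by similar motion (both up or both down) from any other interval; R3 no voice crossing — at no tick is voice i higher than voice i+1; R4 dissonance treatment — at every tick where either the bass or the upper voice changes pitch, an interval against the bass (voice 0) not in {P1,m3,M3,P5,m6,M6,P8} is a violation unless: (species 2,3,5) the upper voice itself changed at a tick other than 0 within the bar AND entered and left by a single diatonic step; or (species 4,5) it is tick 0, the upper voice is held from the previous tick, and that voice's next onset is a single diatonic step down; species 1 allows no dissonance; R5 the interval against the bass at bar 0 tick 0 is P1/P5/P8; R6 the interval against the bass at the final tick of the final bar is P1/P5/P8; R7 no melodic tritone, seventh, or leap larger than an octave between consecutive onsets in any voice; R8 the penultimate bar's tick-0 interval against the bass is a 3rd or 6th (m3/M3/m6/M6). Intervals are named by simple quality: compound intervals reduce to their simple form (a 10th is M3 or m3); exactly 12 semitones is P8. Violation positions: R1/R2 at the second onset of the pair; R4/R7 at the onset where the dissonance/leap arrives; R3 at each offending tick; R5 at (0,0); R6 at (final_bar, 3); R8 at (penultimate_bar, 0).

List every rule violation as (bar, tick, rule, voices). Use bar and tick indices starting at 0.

(1, 0, R2, (0, 1))
(2, 0, R4, (0, 1))
(3, 0, R4, (0, 1))

bar 0: v0=E3 v1=E4 downbeat P8
bar 1: v0=D3 v1=A3 downbeat P5
bar 2: v0=E3 v1=A4 downbeat P4
bar 3: v0=G3 v1=A4 downbeat M2
bar 4: v0=E3 v1=C4 downbeat m6
bar 5: v0=D3 v1=F3 downbeat m3
bar 6: v0=F3 v1=D4 downbeat M6
bar 7: v0=E3 v1=E4 downbeat P8
  -> R2 @ bar 1 tick 0 v(0, 1): E3/E4 P8 -> D3/A3 P5 similar
  -> R4 @ bar 2 tick 0 v(0, 1): E3/A4 P4 untreated
  -> R4 @ bar 3 tick 0 v(0, 1): G3/A4 M2 untreated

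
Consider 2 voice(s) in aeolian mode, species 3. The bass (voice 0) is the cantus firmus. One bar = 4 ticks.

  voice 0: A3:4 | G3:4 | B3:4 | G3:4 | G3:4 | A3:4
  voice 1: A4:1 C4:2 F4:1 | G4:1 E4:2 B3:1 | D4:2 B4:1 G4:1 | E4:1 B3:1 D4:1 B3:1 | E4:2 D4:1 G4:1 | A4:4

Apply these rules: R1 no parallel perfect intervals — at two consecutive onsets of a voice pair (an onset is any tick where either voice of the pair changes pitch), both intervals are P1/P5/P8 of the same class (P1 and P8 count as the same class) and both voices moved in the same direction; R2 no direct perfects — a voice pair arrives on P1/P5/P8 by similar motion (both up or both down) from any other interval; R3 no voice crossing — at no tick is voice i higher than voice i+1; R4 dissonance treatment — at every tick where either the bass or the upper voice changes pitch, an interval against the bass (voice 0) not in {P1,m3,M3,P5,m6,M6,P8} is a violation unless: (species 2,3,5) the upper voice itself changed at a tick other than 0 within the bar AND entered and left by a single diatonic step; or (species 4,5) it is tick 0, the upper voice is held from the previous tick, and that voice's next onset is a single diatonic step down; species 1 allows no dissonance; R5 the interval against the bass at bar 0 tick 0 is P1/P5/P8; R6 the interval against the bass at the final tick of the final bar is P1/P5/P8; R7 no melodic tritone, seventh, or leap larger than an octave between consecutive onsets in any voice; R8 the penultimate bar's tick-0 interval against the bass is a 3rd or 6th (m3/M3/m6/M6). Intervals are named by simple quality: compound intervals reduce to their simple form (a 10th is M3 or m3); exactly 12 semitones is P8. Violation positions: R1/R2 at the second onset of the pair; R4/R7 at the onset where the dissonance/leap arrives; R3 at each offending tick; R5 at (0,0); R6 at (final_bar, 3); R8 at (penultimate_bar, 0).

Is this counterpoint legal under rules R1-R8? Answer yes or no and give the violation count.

No (1 violations)

bar 0: v0=A3 v1=A4 (P8)
bar 1: v0=G3 v1=G4 (P8)
bar 2: v0=B3 v1=D4 (m3)
bar 3: v0=G3 v1=E4 (M6)
bar 4: v0=G3 v1=E4 (M6)
bar 5: v0=A3 v1=A4 (P8)
  R1 @ bar5.0: G3/G4 P8 -> A3/A4 P8 similar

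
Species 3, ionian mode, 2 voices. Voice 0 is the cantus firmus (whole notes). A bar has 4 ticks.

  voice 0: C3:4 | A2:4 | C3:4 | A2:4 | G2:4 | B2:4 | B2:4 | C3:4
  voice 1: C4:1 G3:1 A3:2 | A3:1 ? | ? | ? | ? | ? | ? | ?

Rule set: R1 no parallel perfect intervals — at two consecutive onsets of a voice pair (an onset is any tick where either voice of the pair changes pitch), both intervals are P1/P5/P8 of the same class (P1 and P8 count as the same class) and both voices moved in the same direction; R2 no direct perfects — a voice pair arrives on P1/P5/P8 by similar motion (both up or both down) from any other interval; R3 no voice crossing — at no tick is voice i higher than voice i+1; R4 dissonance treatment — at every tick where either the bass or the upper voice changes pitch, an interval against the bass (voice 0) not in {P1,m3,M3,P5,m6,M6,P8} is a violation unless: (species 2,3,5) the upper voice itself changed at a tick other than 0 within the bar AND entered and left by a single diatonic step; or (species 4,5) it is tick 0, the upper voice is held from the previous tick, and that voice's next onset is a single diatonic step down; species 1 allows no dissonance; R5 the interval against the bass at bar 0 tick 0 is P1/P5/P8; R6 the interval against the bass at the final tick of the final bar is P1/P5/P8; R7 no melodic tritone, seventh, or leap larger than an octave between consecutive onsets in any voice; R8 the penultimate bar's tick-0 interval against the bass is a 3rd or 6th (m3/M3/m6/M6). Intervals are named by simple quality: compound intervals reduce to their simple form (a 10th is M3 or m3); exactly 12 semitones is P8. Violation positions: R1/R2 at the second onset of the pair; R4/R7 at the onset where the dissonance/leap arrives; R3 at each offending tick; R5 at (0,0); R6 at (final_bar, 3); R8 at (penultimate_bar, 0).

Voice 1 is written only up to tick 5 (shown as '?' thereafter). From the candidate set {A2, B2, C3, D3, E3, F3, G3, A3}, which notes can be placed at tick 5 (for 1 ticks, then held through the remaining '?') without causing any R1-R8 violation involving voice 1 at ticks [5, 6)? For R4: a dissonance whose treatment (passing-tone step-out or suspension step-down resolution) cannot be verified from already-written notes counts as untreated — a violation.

{A2, A3, C3, E3, F3}

A2: legal
B2: violates R4,R7
C3: legal
D3: violates R4
E3: legal
F3: legal
G3: violates R4
A3: legal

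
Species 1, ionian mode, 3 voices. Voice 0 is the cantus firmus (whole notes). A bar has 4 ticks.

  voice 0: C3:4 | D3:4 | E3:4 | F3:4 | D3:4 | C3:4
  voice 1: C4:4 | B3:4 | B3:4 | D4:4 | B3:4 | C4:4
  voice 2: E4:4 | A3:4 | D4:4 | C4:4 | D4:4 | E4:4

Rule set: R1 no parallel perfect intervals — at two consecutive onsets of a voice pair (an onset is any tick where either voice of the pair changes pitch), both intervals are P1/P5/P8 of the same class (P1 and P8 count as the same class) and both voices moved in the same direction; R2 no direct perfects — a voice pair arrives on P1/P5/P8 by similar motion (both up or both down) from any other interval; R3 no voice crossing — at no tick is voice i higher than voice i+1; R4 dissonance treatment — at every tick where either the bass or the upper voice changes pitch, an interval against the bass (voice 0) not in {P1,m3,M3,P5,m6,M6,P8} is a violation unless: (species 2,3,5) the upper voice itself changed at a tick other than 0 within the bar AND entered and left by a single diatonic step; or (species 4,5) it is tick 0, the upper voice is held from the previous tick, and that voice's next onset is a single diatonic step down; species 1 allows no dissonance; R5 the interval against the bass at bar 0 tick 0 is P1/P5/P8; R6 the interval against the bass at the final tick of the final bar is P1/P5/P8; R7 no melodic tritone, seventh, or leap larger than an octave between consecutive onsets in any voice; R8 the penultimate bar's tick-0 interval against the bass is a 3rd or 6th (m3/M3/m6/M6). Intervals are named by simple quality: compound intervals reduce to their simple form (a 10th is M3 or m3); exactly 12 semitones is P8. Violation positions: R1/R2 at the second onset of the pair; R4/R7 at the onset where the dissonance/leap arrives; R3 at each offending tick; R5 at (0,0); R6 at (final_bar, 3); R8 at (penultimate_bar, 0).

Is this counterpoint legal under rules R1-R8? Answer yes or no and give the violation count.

No (12 violations)

bar 0: v0=C3 v1=C4 v2=E4 (M3)
bar 1: v0=D3 v1=B3 v2=A3 (P5)
bar 2: v0=E3 v1=B3 v2=D4 (m7)
bar 3: v0=F3 v1=D4 v2=C4 (P5)
bar 4: v0=D3 v1=B3 v2=D4 (P8)
bar 5: v0=C3 v1=C4 v2=E4 (M3)
  R5 @ bar0.0: opens on M3
  R3 @ bar1.0: B3 above A3
  R3 @ bar1.1: B3 above A3
  R3 @ bar1.2: B3 above A3
  R3 @ bar1.3: B3 above A3
  R4 @ bar2.0: E3/D4 m7 untreated
  R3 @ bar3.0: D4 above C4
  R3 @ bar3.1: D4 above C4
  R3 @ bar3.2: D4 above C4
  R3 @ bar3.3: D4 above C4
  R8 @ bar4.0: penult P8 not 3rd/6th
  R6 @ bar5.3: closes on M3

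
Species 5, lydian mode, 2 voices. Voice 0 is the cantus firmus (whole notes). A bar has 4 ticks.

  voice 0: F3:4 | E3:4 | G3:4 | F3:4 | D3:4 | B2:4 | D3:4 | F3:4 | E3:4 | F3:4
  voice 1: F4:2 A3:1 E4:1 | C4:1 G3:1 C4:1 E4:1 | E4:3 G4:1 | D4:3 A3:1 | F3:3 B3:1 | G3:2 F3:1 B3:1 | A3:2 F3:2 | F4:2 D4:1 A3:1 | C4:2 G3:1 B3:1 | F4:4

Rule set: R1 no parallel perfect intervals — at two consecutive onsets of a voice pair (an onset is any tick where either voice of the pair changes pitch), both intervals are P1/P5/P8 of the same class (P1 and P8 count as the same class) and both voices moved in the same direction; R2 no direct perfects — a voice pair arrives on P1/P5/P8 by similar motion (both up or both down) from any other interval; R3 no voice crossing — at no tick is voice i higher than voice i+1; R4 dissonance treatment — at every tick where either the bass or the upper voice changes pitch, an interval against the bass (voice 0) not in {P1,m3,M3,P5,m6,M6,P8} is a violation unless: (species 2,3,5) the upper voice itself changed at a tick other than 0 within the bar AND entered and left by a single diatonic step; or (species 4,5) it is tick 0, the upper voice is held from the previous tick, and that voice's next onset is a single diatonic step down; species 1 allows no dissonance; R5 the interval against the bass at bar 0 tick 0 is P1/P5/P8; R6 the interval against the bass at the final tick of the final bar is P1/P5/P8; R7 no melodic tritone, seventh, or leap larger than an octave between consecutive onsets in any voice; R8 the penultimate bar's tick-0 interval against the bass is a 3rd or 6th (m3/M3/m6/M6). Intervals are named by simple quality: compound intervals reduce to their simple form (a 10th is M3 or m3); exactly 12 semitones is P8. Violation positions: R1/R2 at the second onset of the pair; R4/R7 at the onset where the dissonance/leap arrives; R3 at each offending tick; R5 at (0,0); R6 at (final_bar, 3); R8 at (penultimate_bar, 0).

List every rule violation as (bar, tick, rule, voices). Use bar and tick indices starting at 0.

(0, 3, R4, (0, 1))
(4, 3, R7, (1,))
(5, 2, R4, (0, 1))
(5, 3, R7, (1,))
(7, 0, R2, (0, 1))
(9, 0, R2, (0, 1))
(9, 0, R7, (1,))

bar 0: v0=F3 v1=F4 downbeat P8
bar 1: v0=E3 v1=C4 downbeat m6
bar 2: v0=G3 v1=E4 downbeat M6
bar 3: v0=F3 v1=D4 downbeat M6
bar 4: v0=D3 v1=F3 downbeat m3
bar 5: v0=B2 v1=G3 downbeat m6
bar 6: v0=D3 v1=A3 downbeat P5
bar 7: v0=F3 v1=F4 downbeat P8
bar 8: v0=E3 v1=C4 downbeat m6
bar 9: v0=F3 v1=F4 downbeat P8
  -> R4 @ bar 0 tick 3 v(0, 1): F3/E4 M7 untreated
  -> R7 @ bar 4 tick 3 v(1,): F3->B3 leap 6st
  -> R4 @ bar 5 tick 2 v(0, 1): B2/F3 TT untreated
  -> R7 @ bar 5 tick 3 v(1,): F3->B3 leap 6st
  -> R2 @ bar 7 tick 0 v(0, 1): D3/F3 m3 -> F3/F4 P8 similar
  -> R2 @ bar 9 tick 0 v(0, 1): E3/B3 P5 -> F3/F4 P8 similar
  -> R7 @ bar 9 tick 0 v(1,): B3->F4 leap 6st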